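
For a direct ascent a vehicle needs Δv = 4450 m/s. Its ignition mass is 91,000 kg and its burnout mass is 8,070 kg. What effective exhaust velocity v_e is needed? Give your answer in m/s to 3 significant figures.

v_e ≈ 1840 m/s

ln(m₀/m_f) = ln(91000/8070) = ln(11.28) = 2.4227.
v_e = Δv / ln(m₀/m_f) = 4450 / 2.4227 = 1836.8 m/s.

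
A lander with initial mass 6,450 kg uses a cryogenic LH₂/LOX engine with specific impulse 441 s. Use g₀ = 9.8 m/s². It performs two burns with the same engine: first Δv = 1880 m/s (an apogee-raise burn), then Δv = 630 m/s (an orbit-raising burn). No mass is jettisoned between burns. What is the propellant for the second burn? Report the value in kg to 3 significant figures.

v_e = Isp · g₀ = 441 × 9.8 = 4321.8 m/s.
After the first burn: m = 6450 × exp(−1880/4321.8) = 6450 × 0.64726 = 4,174.83 kg.
After the second burn: m = 4,174.83 × exp(−630/4321.8) = 4,174.83 × 0.86435 = 3,608.51 kg.
Second-burn propellant = 4,174.83 − 3,608.51 = 566.32 kg.

propellant for the second burn ≈ 566 kg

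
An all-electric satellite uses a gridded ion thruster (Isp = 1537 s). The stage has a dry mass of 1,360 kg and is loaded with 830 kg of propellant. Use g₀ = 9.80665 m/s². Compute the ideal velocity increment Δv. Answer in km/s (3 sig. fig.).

v_e = Isp · g₀ = 1537 × 9.80665 = 15072.8 m/s.
m₀ = m_dry + m_prop = 1,360 + 830 = 2,190 kg.
Δv = v_e · ln(m₀/m_f) = 15072.8 × ln(1.61) = 15072.8 × 0.4764 ≈ 7180.9 m/s.

Δv ≈ 7.18 km/s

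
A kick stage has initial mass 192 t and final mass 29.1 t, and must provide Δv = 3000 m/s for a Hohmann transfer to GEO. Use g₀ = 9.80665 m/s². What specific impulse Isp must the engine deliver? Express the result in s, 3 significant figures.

ln(m₀/m_f) = ln(192000/29100) = ln(6.598) = 1.8868.
v_e = Δv / ln(m₀/m_f) = 3000 / 1.8868 = 1590.0 m/s.
Isp = v_e / g₀ = 1590.0 / 9.80665 = 162.1 s.

Isp ≈ 162 s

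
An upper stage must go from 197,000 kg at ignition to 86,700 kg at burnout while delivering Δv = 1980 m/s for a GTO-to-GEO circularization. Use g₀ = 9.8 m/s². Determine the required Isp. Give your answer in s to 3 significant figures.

Isp ≈ 246 s

ln(m₀/m_f) = ln(197000/86700) = ln(2.272) = 0.8207.
v_e = Δv / ln(m₀/m_f) = 1980 / 0.8207 = 2412.4 m/s.
Isp = v_e / g₀ = 2412.4 / 9.8 = 246.2 s.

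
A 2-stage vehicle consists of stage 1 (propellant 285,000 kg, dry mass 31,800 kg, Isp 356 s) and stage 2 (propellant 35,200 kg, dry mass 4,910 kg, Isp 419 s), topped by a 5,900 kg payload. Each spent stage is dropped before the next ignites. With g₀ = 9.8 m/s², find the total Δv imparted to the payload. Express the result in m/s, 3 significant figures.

Δv ≈ 11300 m/s

Ignition mass of stage 1 = 285,000+31,800 + 35,200+4,910 + 5,900 = 362,810 kg.
Stage 1: m₀ = 362,810 kg, m_f = 362,810 − 285,000 = 77,810 kg; Δv = 356×9.8×ln(4.663) = 3488.8×1.5396 ≈ 5371 m/s.
Stage 2: m₀ = 46,010 kg, m_f = 46,010 − 35,200 = 10,810 kg; Δv = 419×9.8×ln(4.256) = 4106.2×1.4484 ≈ 5947 m/s.
Total Δv = 5371 + 5947 = 11318 m/s.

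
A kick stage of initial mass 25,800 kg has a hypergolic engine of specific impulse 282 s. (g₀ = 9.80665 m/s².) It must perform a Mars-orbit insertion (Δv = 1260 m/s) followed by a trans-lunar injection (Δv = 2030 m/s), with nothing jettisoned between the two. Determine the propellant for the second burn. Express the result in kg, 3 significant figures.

v_e = Isp · g₀ = 282 × 9.80665 = 2765.5 m/s.
After the first burn: m = 25800 × exp(−1260/2765.5) = 25800 × 0.63406 = 16,358.7 kg.
After the second burn: m = 16,358.7 × exp(−2030/2765.5) = 16,358.7 × 0.47996 = 7,851.52 kg.
Second-burn propellant = 16,358.7 − 7,851.52 = 8,507.18 kg.

propellant for the second burn ≈ 8510 kg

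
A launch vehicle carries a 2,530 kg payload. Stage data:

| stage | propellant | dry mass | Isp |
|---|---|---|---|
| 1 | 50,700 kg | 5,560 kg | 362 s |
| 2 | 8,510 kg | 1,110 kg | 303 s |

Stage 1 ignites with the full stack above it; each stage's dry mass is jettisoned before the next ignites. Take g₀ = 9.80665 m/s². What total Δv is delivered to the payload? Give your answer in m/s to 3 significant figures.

Δv ≈ 8380 m/s

Ignition mass of stage 1 = 50,700+5,560 + 8,510+1,110 + 2,530 = 68,410 kg.
Stage 1: m₀ = 68,410 kg, m_f = 68,410 − 50,700 = 17,710 kg; Δv = 362×9.80665×ln(3.863) = 3550.0×1.3514 ≈ 4797 m/s.
Stage 2: m₀ = 12,150 kg, m_f = 12,150 − 8,510 = 3,640 kg; Δv = 303×9.80665×ln(3.338) = 2971.4×1.2053 ≈ 3582 m/s.
Total Δv = 4797 + 3582 = 8379 m/s.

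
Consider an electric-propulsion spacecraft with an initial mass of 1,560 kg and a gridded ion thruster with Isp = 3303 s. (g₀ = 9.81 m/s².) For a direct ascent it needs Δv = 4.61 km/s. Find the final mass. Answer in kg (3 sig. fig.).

final mass ≈ 1350 kg

v_e = Isp · g₀ = 3303 × 9.81 = 32402.4 m/s.
Using Δv = v_e ln(m₀/m_f): m₀/m_f = exp(Δv / v_e) = exp(4610 / 32402.4) = exp(0.1423) = 1.1529.
m_f = m₀ / 1.1529 = 1,560 / 1.1529 = 1,353.11 kg.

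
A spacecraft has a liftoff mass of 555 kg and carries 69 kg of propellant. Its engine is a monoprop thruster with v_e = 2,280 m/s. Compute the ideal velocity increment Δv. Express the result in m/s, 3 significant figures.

m_f = m₀ − m_prop = 555 − 69 = 486 kg.
From the ideal rocket equation, Δv = v_e · ln(m₀/m_f) = 2280.0 × ln(1.142) = 2280.0 × 0.1328 ≈ 302.7 m/s.

Δv ≈ 303 m/s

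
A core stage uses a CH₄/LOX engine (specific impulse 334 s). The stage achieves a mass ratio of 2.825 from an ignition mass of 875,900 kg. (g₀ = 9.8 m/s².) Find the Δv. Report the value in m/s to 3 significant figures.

Δv ≈ 3400 m/s

v_e = Isp · g₀ = 334 × 9.8 = 3273.2 m/s.
Rocket equation: Δv = v_e · ln(2.825) = 3273.2 × 1.0385 ≈ 3399.2 m/s.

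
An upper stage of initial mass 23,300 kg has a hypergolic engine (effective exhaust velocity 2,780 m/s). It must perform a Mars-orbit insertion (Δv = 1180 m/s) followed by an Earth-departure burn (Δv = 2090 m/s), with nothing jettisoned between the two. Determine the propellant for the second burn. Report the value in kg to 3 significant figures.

propellant for the second burn ≈ 8050 kg

After the first burn: m = 23300 × exp(−1180/2780.0) = 23300 × 0.65412 = 15,241 kg.
After the second burn: m = 15,241 × exp(−2090/2780.0) = 15,241 × 0.47152 = 7,186.44 kg.
Second-burn propellant = 15,241 − 7,186.44 = 8,054.56 kg.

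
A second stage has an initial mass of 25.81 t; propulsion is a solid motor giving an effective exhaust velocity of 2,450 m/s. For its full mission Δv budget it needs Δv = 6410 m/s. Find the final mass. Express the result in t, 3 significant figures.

final mass ≈ 1.89 t

By the Tsiolkovsky rocket equation, m₀/m_f = exp(Δv / v_e) = exp(6410 / 2450.0) = exp(2.6163) = 13.6854.
m_f = m₀ / 13.6854 = 25.81 / 13.6854 = 1.88595 t.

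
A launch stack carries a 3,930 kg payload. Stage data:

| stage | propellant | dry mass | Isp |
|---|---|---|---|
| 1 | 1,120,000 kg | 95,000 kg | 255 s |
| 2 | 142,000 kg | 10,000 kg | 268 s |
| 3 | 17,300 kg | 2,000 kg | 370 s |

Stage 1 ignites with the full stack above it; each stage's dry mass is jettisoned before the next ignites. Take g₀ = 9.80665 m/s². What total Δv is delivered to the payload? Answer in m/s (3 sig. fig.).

Δv ≈ 13400 m/s

Ignition mass of stage 1 = 1,120,000+95,000 + 142,000+10,000 + 17,300+2,000 + 3,930 = 1,390,230 kg.
Stage 1: m₀ = 1,390,230 kg, m_f = 1,390,230 − 1,120,000 = 270,230 kg; Δv = 255×9.80665×ln(5.145) = 2500.7×1.6380 ≈ 4096 m/s.
Stage 2: m₀ = 175,230 kg, m_f = 175,230 − 142,000 = 33,230 kg; Δv = 268×9.80665×ln(5.273) = 2628.2×1.6626 ≈ 4370 m/s.
Stage 3: m₀ = 23,230 kg, m_f = 23,230 − 17,300 = 5,930 kg; Δv = 370×9.80665×ln(3.917) = 3628.5×1.3654 ≈ 4954 m/s.
Total Δv = 4096 + 4370 + 4954 = 13420 m/s.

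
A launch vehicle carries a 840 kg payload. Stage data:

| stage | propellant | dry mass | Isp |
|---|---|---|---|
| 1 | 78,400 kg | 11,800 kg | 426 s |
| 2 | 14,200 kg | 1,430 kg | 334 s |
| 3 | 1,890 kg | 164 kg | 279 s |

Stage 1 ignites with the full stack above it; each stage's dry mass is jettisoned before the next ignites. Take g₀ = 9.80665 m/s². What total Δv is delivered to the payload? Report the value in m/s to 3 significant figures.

Δv ≈ 13000 m/s

Ignition mass of stage 1 = 78,400+11,800 + 14,200+1,430 + 1,890+164 + 840 = 108,724 kg.
Stage 1: m₀ = 108,724 kg, m_f = 108,724 − 78,400 = 30,324 kg; Δv = 426×9.80665×ln(3.585) = 4177.6×1.2769 ≈ 5334 m/s.
Stage 2: m₀ = 18,524 kg, m_f = 18,524 − 14,200 = 4,324 kg; Δv = 334×9.80665×ln(4.284) = 3275.4×1.4549 ≈ 4765 m/s.
Stage 3: m₀ = 2,894 kg, m_f = 2,894 − 1,890 = 1,004 kg; Δv = 279×9.80665×ln(2.882) = 2736.1×1.0586 ≈ 2897 m/s.
Total Δv = 5334 + 4765 + 2897 = 12996 m/s.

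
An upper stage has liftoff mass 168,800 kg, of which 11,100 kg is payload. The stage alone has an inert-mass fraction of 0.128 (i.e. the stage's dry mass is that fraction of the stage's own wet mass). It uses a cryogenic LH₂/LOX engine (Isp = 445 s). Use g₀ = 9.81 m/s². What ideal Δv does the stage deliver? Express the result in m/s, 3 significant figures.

Stage wet mass = m₀ − payload = 168,800 − 11,100 = 157,700 kg.
Stage dry mass = ε × stage wet mass = 0.128 × 157,700 = 20,185.6 kg.
Burnout mass m_f = stage dry + payload = 20,185.6 + 11,100 = 31,285.6 kg.
v_e = Isp · g₀ = 445 × 9.81 = 4365.4 m/s.
Δv = v_e · ln(168,800/31,285.6) = 4365.4 × ln(5.395) = 4365.4 × 1.6856 ≈ 7358 m/s.

Δv ≈ 7360 m/s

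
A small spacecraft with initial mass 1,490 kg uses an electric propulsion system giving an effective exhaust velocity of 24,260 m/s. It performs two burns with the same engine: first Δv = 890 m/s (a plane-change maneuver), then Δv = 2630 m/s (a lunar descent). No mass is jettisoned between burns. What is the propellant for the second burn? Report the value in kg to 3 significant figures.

After the first burn: m = 1490 × exp(−890/24260.0) = 1490 × 0.96398 = 1,436.33 kg.
After the second burn: m = 1,436.33 × exp(−2630/24260.0) = 1,436.33 × 0.89726 = 1,288.76 kg.
Second-burn propellant = 1,436.33 − 1,288.76 = 147.57 kg.

propellant for the second burn ≈ 148 kg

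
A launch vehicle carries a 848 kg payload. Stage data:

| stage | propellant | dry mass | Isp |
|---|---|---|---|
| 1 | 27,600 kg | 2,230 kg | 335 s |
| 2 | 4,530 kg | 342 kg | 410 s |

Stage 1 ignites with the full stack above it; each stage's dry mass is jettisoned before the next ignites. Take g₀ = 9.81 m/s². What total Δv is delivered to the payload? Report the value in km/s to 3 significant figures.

Δv ≈ 11.2 km/s

Ignition mass of stage 1 = 27,600+2,230 + 4,530+342 + 848 = 35,550 kg.
Stage 1: m₀ = 35,550 kg, m_f = 35,550 − 27,600 = 7,950 kg; Δv = 335×9.81×ln(4.472) = 3286.4×1.4978 ≈ 4922 m/s.
Stage 2: m₀ = 5,720 kg, m_f = 5,720 − 4,530 = 1,190 kg; Δv = 410×9.81×ln(4.807) = 4022.1×1.5700 ≈ 6315 m/s.
Total Δv = 4922 + 6315 = 11237 m/s.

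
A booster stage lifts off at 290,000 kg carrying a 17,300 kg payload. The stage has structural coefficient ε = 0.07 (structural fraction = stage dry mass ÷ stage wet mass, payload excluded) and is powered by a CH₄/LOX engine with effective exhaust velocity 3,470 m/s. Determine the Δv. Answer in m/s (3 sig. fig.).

Stage wet mass = m₀ − payload = 290,000 − 17,300 = 272,700 kg.
Stage dry mass = ε × stage wet mass = 0.07 × 272,700 = 19,089 kg.
Burnout mass m_f = stage dry + payload = 19,089 + 17,300 = 36,389 kg.
Rocket equation: Δv = v_e · ln(290,000/36,389) = 3470.0 × ln(7.969) = 3470.0 × 2.0756 ≈ 7202 m/s.

Δv ≈ 7200 m/s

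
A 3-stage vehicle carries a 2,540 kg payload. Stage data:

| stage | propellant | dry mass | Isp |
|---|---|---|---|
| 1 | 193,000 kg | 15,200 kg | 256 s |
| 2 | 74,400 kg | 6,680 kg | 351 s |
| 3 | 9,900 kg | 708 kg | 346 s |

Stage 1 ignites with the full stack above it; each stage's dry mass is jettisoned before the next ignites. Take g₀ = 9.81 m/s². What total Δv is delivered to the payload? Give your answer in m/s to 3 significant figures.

Ignition mass of stage 1 = 193,000+15,200 + 74,400+6,680 + 9,900+708 + 2,540 = 302,428 kg.
Stage 1: m₀ = 302,428 kg, m_f = 302,428 − 193,000 = 109,428 kg; Δv = 256×9.81×ln(2.764) = 2511.4×1.0166 ≈ 2553 m/s.
Stage 2: m₀ = 94,228 kg, m_f = 94,228 − 74,400 = 19,828 kg; Δv = 351×9.81×ln(4.752) = 3443.3×1.5586 ≈ 5367 m/s.
Stage 3: m₀ = 13,148 kg, m_f = 13,148 − 9,900 = 3,248 kg; Δv = 346×9.81×ln(4.048) = 3394.3×1.3982 ≈ 4746 m/s.
Total Δv = 2553 + 5367 + 4746 = 12666 m/s.

Δv ≈ 12700 m/s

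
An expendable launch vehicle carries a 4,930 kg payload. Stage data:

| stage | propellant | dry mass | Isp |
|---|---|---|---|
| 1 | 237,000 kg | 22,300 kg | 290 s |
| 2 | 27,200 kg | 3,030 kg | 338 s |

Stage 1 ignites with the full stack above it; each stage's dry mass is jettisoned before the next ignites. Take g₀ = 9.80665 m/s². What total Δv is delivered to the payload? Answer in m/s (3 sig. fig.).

Ignition mass of stage 1 = 237,000+22,300 + 27,200+3,030 + 4,930 = 294,460 kg.
Stage 1: m₀ = 294,460 kg, m_f = 294,460 − 237,000 = 57,460 kg; Δv = 290×9.80665×ln(5.125) = 2843.9×1.6341 ≈ 4647 m/s.
Stage 2: m₀ = 35,160 kg, m_f = 35,160 − 27,200 = 7,960 kg; Δv = 338×9.80665×ln(4.417) = 3314.6×1.4855 ≈ 4924 m/s.
Total Δv = 4647 + 4924 = 9571 m/s.

Δv ≈ 9570 m/s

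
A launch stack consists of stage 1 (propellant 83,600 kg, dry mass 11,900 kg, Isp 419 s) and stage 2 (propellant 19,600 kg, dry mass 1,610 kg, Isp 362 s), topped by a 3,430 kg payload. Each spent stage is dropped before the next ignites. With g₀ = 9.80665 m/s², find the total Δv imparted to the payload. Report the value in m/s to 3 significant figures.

Δv ≈ 10500 m/s

Ignition mass of stage 1 = 83,600+11,900 + 19,600+1,610 + 3,430 = 120,140 kg.
Stage 1: m₀ = 120,140 kg, m_f = 120,140 − 83,600 = 36,540 kg; Δv = 419×9.80665×ln(3.288) = 4109.0×1.1903 ≈ 4891 m/s.
Stage 2: m₀ = 24,640 kg, m_f = 24,640 − 19,600 = 5,040 kg; Δv = 362×9.80665×ln(4.889) = 3550.0×1.5870 ≈ 5634 m/s.
Total Δv = 4891 + 5634 = 10525 m/s.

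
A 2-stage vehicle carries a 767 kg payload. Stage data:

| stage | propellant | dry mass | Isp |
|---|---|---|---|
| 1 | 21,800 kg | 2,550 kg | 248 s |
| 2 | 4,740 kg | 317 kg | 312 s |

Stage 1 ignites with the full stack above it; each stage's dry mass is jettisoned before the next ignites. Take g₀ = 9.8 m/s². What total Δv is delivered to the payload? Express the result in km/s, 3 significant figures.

Δv ≈ 8.26 km/s

Ignition mass of stage 1 = 21,800+2,550 + 4,740+317 + 767 = 30,174 kg.
Stage 1: m₀ = 30,174 kg, m_f = 30,174 − 21,800 = 8,374 kg; Δv = 248×9.8×ln(3.603) = 2430.4×1.2818 ≈ 3115 m/s.
Stage 2: m₀ = 5,824 kg, m_f = 5,824 − 4,740 = 1,084 kg; Δv = 312×9.8×ln(5.373) = 3057.6×1.6813 ≈ 5141 m/s.
Total Δv = 3115 + 5141 = 8256 m/s.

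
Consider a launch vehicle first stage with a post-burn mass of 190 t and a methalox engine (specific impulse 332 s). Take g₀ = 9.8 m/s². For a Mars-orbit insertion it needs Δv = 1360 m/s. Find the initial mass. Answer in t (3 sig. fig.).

v_e = Isp · g₀ = 332 × 9.8 = 3253.6 m/s.
From the ideal rocket equation, m₀/m_f = exp(Δv / v_e) = exp(1360 / 3253.6) = exp(0.4180) = 1.5189.
m₀ = m_f × 1.5189 = 190 × 1.5189 = 288.591 t.

initial mass ≈ 289 t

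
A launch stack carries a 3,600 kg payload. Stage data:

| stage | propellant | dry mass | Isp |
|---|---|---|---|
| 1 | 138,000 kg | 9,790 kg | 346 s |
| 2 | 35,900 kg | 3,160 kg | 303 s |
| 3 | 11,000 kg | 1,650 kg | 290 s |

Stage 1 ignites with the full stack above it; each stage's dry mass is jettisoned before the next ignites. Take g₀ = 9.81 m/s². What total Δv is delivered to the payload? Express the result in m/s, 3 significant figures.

Δv ≈ 10200 m/s

Ignition mass of stage 1 = 138,000+9,790 + 35,900+3,160 + 11,000+1,650 + 3,600 = 203,100 kg.
Stage 1: m₀ = 203,100 kg, m_f = 203,100 − 138,000 = 65,100 kg; Δv = 346×9.81×ln(3.12) = 3394.3×1.1378 ≈ 3862 m/s.
Stage 2: m₀ = 55,310 kg, m_f = 55,310 − 35,900 = 19,410 kg; Δv = 303×9.81×ln(2.85) = 2972.4×1.0472 ≈ 3113 m/s.
Stage 3: m₀ = 16,250 kg, m_f = 16,250 − 11,000 = 5,250 kg; Δv = 290×9.81×ln(3.095) = 2844.9×1.1299 ≈ 3214 m/s.
Total Δv = 3862 + 3113 + 3214 = 10189 m/s.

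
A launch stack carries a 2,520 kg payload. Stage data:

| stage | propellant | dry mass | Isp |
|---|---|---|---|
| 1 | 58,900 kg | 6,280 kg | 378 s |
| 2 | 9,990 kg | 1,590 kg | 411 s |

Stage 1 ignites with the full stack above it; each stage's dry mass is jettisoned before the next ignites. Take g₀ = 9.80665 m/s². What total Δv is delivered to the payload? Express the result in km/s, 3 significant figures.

Ignition mass of stage 1 = 58,900+6,280 + 9,990+1,590 + 2,520 = 79,280 kg.
Stage 1: m₀ = 79,280 kg, m_f = 79,280 − 58,900 = 20,380 kg; Δv = 378×9.80665×ln(3.89) = 3706.9×1.3584 ≈ 5036 m/s.
Stage 2: m₀ = 14,100 kg, m_f = 14,100 − 9,990 = 4,110 kg; Δv = 411×9.80665×ln(3.431) = 4030.5×1.2328 ≈ 4969 m/s.
Total Δv = 5036 + 4969 = 10005 m/s.

Δv ≈ 10.0 km/s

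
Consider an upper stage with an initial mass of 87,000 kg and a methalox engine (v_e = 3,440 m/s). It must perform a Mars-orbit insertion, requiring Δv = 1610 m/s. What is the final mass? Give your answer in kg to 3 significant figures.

final mass ≈ 54500 kg

By the Tsiolkovsky rocket equation, m₀/m_f = exp(Δv / v_e) = exp(1610 / 3440.0) = exp(0.4680) = 1.5968.
m_f = m₀ / 1.5968 = 87,000 / 1.5968 = 54,484 kg.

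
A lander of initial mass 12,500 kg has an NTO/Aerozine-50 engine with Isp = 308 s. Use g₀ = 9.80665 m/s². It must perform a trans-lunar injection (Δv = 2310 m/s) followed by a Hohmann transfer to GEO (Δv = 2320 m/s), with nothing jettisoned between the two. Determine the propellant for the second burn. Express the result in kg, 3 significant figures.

propellant for the second burn ≈ 3120 kg

v_e = Isp · g₀ = 308 × 9.80665 = 3020.4 m/s.
After the first burn: m = 12500 × exp(−2310/3020.4) = 12500 × 0.46543 = 5,817.88 kg.
After the second burn: m = 5,817.88 × exp(−2320/3020.4) = 5,817.88 × 0.46389 = 2,698.86 kg.
Second-burn propellant = 5,817.88 − 2,698.86 = 3,119.02 kg.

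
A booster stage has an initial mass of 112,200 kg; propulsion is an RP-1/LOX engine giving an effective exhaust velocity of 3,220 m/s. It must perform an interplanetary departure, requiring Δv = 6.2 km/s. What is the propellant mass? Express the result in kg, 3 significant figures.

propellant mass ≈ 95800 kg

Using Δv = v_e ln(m₀/m_f): m₀/m_f = exp(Δv / v_e) = exp(6200 / 3220.0) = exp(1.9255) = 6.8583.
m_f = 112,200 / 6.8583 = 16,359.7 kg, so propellant = m₀ − m_f = 112,200 − 16,359.7 = 95,840.3 kg.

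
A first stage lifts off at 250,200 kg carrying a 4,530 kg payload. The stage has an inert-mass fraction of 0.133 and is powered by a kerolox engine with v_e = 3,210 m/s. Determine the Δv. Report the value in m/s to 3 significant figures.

Δv ≈ 6120 m/s

Stage wet mass = m₀ − payload = 250,200 − 4,530 = 245,670 kg.
Stage dry mass = ε × stage wet mass = 0.133 × 245,670 = 32,674.1 kg.
Burnout mass m_f = stage dry + payload = 32,674.1 + 4,530 = 37,204.1 kg.
From the ideal rocket equation, Δv = v_e · ln(250,200/37,204.1) = 3210.0 × ln(6.725) = 3210.0 × 1.9058 ≈ 6118 m/s.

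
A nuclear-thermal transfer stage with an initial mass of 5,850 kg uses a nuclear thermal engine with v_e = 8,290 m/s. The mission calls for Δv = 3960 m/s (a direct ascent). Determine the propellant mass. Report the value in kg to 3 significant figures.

propellant mass ≈ 2220 kg

Rocket equation: m₀/m_f = exp(Δv / v_e) = exp(3960 / 8290.0) = exp(0.4777) = 1.6123.
m_f = 5,850 / 1.6123 = 3,628.36 kg, so propellant = m₀ − m_f = 5,850 − 3,628.36 = 2,221.64 kg.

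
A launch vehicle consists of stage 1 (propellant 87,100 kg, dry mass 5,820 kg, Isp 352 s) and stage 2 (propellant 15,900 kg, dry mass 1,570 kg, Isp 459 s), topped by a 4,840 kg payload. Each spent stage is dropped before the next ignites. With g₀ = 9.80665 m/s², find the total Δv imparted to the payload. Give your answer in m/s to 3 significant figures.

Δv ≈ 10500 m/s

Ignition mass of stage 1 = 87,100+5,820 + 15,900+1,570 + 4,840 = 115,230 kg.
Stage 1: m₀ = 115,230 kg, m_f = 115,230 − 87,100 = 28,130 kg; Δv = 352×9.80665×ln(4.096) = 3451.9×1.4101 ≈ 4868 m/s.
Stage 2: m₀ = 22,310 kg, m_f = 22,310 − 15,900 = 6,410 kg; Δv = 459×9.80665×ln(3.48) = 4501.3×1.2472 ≈ 5614 m/s.
Total Δv = 4868 + 5614 = 10482 m/s.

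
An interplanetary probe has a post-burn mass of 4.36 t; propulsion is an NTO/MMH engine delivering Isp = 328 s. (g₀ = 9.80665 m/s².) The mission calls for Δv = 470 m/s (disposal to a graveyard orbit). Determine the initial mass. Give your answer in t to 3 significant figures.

initial mass ≈ 5.05 t

v_e = Isp · g₀ = 328 × 9.80665 = 3216.6 m/s.
From the ideal rocket equation, m₀/m_f = exp(Δv / v_e) = exp(470 / 3216.6) = exp(0.1461) = 1.1573.
m₀ = m_f × 1.1573 = 4.36 × 1.1573 = 5.04583 t.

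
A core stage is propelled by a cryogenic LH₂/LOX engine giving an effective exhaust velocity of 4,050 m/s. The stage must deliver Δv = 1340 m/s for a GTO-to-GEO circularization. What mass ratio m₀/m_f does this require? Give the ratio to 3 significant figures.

mass ratio ≈ 1.39

Using Δv = v_e ln(m₀/m_f): m₀/m_f = exp(Δv / v_e) = exp(1340 / 4050.0) = exp(0.3309) = 1.3922.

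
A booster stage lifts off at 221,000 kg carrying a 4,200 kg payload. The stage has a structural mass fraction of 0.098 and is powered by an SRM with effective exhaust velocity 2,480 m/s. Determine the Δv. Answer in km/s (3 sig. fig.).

Δv ≈ 5.36 km/s

Stage wet mass = m₀ − payload = 221,000 − 4,200 = 216,800 kg.
Stage dry mass = ε × stage wet mass = 0.098 × 216,800 = 21,246.4 kg.
Burnout mass m_f = stage dry + payload = 21,246.4 + 4,200 = 25,446.4 kg.
Δv = v_e · ln(221,000/25,446.4) = 2480.0 × ln(8.685) = 2480.0 × 2.1616 ≈ 5361 m/s.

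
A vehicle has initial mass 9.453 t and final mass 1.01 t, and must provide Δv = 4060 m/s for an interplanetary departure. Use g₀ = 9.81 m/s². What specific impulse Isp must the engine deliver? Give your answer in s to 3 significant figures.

ln(m₀/m_f) = ln(9453/1010) = ln(9.359) = 2.2364.
From the ideal rocket equation, v_e = Δv / ln(m₀/m_f) = 4060 / 2.2364 = 1815.4 m/s.
Isp = v_e / g₀ = 1815.4 / 9.81 = 185.1 s.

Isp ≈ 185 s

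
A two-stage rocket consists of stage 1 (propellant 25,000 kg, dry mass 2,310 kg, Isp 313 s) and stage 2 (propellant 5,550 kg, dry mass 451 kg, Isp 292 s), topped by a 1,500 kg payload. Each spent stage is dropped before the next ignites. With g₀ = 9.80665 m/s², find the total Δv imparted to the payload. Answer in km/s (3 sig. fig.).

Δv ≈ 7.74 km/s

Ignition mass of stage 1 = 25,000+2,310 + 5,550+451 + 1,500 = 34,811 kg.
Stage 1: m₀ = 34,811 kg, m_f = 34,811 − 25,000 = 9,811 kg; Δv = 313×9.80665×ln(3.548) = 3069.5×1.2664 ≈ 3887 m/s.
Stage 2: m₀ = 7,501 kg, m_f = 7,501 − 5,550 = 1,951 kg; Δv = 292×9.80665×ln(3.845) = 2863.5×1.3467 ≈ 3856 m/s.
Total Δv = 3887 + 3856 = 7743 m/s.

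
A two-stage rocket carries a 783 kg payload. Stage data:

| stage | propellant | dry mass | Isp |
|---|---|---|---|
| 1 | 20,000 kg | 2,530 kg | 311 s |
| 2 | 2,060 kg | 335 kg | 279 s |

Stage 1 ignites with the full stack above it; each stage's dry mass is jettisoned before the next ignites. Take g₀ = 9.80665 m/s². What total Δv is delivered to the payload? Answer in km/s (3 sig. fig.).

Δv ≈ 7.45 km/s

Ignition mass of stage 1 = 20,000+2,530 + 2,060+335 + 783 = 25,708 kg.
Stage 1: m₀ = 25,708 kg, m_f = 25,708 − 20,000 = 5,708 kg; Δv = 311×9.80665×ln(4.504) = 3049.9×1.5049 ≈ 4590 m/s.
Stage 2: m₀ = 3,178 kg, m_f = 3,178 − 2,060 = 1,118 kg; Δv = 279×9.80665×ln(2.843) = 2736.1×1.0447 ≈ 2858 m/s.
Total Δv = 4590 + 2858 = 7448 m/s.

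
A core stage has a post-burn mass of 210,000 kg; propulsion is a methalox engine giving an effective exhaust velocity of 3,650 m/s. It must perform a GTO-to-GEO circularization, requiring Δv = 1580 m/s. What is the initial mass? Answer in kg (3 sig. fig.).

initial mass ≈ 324000 kg

From the ideal rocket equation, m₀/m_f = exp(Δv / v_e) = exp(1580 / 3650.0) = exp(0.4329) = 1.5417.
m₀ = m_f × 1.5417 = 210,000 × 1.5417 = 323,757 kg.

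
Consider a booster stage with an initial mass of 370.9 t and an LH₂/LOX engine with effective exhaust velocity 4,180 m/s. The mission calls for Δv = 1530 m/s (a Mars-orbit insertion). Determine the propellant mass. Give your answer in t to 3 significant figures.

m₀/m_f = exp(Δv / v_e) = exp(1530 / 4180.0) = exp(0.3660) = 1.4420.
m_f = 370.9 / 1.4420 = 257.212 t, so propellant = m₀ − m_f = 370.9 − 257.212 = 113.688 t.

propellant mass ≈ 114 t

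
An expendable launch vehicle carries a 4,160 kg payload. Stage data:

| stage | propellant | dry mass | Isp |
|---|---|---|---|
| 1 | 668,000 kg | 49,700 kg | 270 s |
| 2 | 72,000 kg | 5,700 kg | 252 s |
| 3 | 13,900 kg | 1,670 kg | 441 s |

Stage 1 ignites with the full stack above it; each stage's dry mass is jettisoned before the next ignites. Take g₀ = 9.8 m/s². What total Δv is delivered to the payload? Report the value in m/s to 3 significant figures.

Δv ≈ 13100 m/s

Ignition mass of stage 1 = 668,000+49,700 + 72,000+5,700 + 13,900+1,670 + 4,160 = 815,130 kg.
Stage 1: m₀ = 815,130 kg, m_f = 815,130 − 668,000 = 147,130 kg; Δv = 270×9.8×ln(5.54) = 2646.0×1.7120 ≈ 4530 m/s.
Stage 2: m₀ = 97,430 kg, m_f = 97,430 − 72,000 = 25,430 kg; Δv = 252×9.8×ln(3.831) = 2469.6×1.3432 ≈ 3317 m/s.
Stage 3: m₀ = 19,730 kg, m_f = 19,730 − 13,900 = 5,830 kg; Δv = 441×9.8×ln(3.384) = 4321.8×1.2191 ≈ 5269 m/s.
Total Δv = 4530 + 3317 + 5269 = 13116 m/s.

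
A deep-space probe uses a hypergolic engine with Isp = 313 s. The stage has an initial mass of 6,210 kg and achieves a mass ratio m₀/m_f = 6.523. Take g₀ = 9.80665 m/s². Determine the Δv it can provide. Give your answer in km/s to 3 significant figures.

v_e = Isp · g₀ = 313 × 9.80665 = 3069.5 m/s.
By the Tsiolkovsky rocket equation, Δv = v_e · ln(6.523) = 3069.5 × 1.8753 ≈ 5756.3 m/s.

Δv ≈ 5.76 km/s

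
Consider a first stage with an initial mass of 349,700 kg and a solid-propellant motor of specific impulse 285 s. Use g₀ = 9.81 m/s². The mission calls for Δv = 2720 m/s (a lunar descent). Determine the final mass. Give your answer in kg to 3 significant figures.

v_e = Isp · g₀ = 285 × 9.81 = 2795.9 m/s.
By the Tsiolkovsky rocket equation, m₀/m_f = exp(Δv / v_e) = exp(2720 / 2795.9) = exp(0.9729) = 2.6455.
m_f = m₀ / 2.6455 = 349,700 / 2.6455 = 132,187 kg.

final mass ≈ 132000 kg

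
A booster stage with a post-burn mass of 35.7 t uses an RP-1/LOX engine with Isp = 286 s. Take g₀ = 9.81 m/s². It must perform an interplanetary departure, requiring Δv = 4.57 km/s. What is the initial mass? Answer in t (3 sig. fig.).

initial mass ≈ 182 t

v_e = Isp · g₀ = 286 × 9.81 = 2805.7 m/s.
From the ideal rocket equation, m₀/m_f = exp(Δv / v_e) = exp(4570 / 2805.7) = exp(1.6289) = 5.0980.
m₀ = m_f × 5.0980 = 35.7 × 5.0980 = 181.999 t.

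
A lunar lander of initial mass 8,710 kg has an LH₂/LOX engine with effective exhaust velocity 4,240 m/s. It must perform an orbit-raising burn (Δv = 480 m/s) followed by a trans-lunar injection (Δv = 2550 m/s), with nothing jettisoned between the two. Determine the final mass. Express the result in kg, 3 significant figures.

After the first burn: m = 8710 × exp(−480/4240.0) = 8710 × 0.89297 = 7,777.77 kg.
After the second burn: m = 7,777.77 × exp(−2550/4240.0) = 7,777.77 × 0.54804 = 4,262.53 kg.

final mass ≈ 4260 kg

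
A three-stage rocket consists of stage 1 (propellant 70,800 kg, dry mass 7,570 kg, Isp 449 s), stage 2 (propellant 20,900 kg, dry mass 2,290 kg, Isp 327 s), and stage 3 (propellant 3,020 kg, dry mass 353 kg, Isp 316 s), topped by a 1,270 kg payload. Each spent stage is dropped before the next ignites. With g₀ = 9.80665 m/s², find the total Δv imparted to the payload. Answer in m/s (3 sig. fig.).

Δv ≈ 12600 m/s

Ignition mass of stage 1 = 70,800+7,570 + 20,900+2,290 + 3,020+353 + 1,270 = 106,203 kg.
Stage 1: m₀ = 106,203 kg, m_f = 106,203 − 70,800 = 35,403 kg; Δv = 449×9.80665×ln(3) = 4403.2×1.0986 ≈ 4837 m/s.
Stage 2: m₀ = 27,833 kg, m_f = 27,833 − 20,900 = 6,933 kg; Δv = 327×9.80665×ln(4.015) = 3206.8×1.3899 ≈ 4457 m/s.
Stage 3: m₀ = 4,643 kg, m_f = 4,643 − 3,020 = 1,623 kg; Δv = 316×9.80665×ln(2.861) = 3098.9×1.0511 ≈ 3257 m/s.
Total Δv = 4837 + 4457 + 3257 = 12551 m/s.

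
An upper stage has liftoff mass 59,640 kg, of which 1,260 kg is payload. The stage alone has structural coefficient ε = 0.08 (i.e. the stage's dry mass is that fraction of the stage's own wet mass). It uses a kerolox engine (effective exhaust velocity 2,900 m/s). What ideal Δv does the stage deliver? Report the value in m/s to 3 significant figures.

Stage wet mass = m₀ − payload = 59,640 − 1,260 = 58,380 kg.
Stage dry mass = ε × stage wet mass = 0.08 × 58,380 = 4,670.4 kg.
Burnout mass m_f = stage dry + payload = 4,670.4 + 1,260 = 5,930.4 kg.
By the Tsiolkovsky rocket equation, Δv = v_e · ln(59,640/5,930.4) = 2900.0 × ln(10.06) = 2900.0 × 2.3082 ≈ 6694 m/s.

Δv ≈ 6690 m/s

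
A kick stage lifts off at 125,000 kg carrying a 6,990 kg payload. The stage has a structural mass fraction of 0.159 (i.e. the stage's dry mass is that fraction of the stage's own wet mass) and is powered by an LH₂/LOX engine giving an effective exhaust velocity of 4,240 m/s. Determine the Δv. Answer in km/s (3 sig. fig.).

Stage wet mass = m₀ − payload = 125,000 − 6,990 = 118,010 kg.
Stage dry mass = ε × stage wet mass = 0.159 × 118,010 = 18,763.6 kg.
Burnout mass m_f = stage dry + payload = 18,763.6 + 6,990 = 25,753.6 kg.
Δv = v_e · ln(125,000/25,753.6) = 4240.0 × ln(4.854) = 4240.0 × 1.5797 ≈ 6698 m/s.

Δv ≈ 6.70 km/s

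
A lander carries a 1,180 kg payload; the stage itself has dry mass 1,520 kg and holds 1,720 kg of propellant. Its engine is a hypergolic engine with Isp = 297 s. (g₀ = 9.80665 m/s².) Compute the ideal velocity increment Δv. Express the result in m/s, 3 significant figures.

Δv ≈ 1440 m/s

v_e = Isp · g₀ = 297 × 9.80665 = 2912.6 m/s.
m₀ = payload + dry + propellant = 1,180 + 1,520 + 1,720 = 4,420 kg.
m_f = payload + dry = 1,180 + 1,520 = 2,700 kg.
Δv = v_e · ln(m₀/m_f) = 2912.6 × ln(1.637) = 2912.6 × 0.4929 ≈ 1435.6 m/s.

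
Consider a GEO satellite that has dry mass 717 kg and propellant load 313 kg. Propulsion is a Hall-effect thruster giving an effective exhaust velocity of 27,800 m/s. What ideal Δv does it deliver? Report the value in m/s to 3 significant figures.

Δv ≈ 10100 m/s

m₀ = m_dry + m_prop = 717 + 313 = 1,030 kg.
By the Tsiolkovsky rocket equation, Δv = v_e · ln(m₀/m_f) = 27800.0 × ln(1.437) = 27800.0 × 0.3622 ≈ 10070.2 m/s.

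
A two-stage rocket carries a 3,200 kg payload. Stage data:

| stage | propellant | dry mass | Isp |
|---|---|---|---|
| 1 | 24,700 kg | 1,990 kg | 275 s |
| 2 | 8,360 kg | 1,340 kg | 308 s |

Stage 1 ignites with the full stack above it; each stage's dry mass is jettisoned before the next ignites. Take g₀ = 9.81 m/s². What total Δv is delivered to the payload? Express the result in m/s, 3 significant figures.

Ignition mass of stage 1 = 24,700+1,990 + 8,360+1,340 + 3,200 = 39,590 kg.
Stage 1: m₀ = 39,590 kg, m_f = 39,590 − 24,700 = 14,890 kg; Δv = 275×9.81×ln(2.659) = 2697.8×0.9779 ≈ 2638 m/s.
Stage 2: m₀ = 12,900 kg, m_f = 12,900 − 8,360 = 4,540 kg; Δv = 308×9.81×ln(2.841) = 3021.5×1.0443 ≈ 3155 m/s.
Total Δv = 2638 + 3155 = 5793 m/s.

Δv ≈ 5790 m/s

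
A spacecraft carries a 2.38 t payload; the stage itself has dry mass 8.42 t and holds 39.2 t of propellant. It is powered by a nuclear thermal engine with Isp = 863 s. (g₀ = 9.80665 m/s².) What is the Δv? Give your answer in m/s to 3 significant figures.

Δv ≈ 13000 m/s

v_e = Isp · g₀ = 863 × 9.80665 = 8463.1 m/s.
m₀ = payload + dry + propellant = 2.38 + 8.42 + 39.2 = 50 t.
m_f = payload + dry = 2.38 + 8.42 = 10.8 t.
Using Δv = v_e ln(m₀/m_f): Δv = v_e · ln(m₀/m_f) = 8463.1 × ln(4.63) = 8463.1 × 1.5325 ≈ 12969.6 m/s.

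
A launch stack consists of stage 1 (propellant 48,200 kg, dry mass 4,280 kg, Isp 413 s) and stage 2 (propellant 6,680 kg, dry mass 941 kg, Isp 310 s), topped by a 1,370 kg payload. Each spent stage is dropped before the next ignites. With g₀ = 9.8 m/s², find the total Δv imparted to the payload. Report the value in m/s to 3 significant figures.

Ignition mass of stage 1 = 48,200+4,280 + 6,680+941 + 1,370 = 61,471 kg.
Stage 1: m₀ = 61,471 kg, m_f = 61,471 − 48,200 = 13,271 kg; Δv = 413×9.8×ln(4.632) = 4047.4×1.5330 ≈ 6205 m/s.
Stage 2: m₀ = 8,991 kg, m_f = 8,991 − 6,680 = 2,311 kg; Δv = 310×9.8×ln(3.891) = 3038.0×1.3585 ≈ 4127 m/s.
Total Δv = 6205 + 4127 = 10332 m/s.

Δv ≈ 10300 m/s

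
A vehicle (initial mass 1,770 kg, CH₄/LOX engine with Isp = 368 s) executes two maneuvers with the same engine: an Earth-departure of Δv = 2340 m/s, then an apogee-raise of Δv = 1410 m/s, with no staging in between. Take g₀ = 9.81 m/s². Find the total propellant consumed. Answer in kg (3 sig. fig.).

total propellant consumed ≈ 1140 kg

v_e = Isp · g₀ = 368 × 9.81 = 3610.1 m/s.
After the first burn: m = 1770 × exp(−2340/3610.1) = 1770 × 0.52299 = 925.692 kg.
After the second burn: m = 925.692 × exp(−1410/3610.1) = 925.692 × 0.67667 = 626.388 kg.
Total propellant = m₀ − m_final = 1770 − 626.388 = 1,143.612 kg.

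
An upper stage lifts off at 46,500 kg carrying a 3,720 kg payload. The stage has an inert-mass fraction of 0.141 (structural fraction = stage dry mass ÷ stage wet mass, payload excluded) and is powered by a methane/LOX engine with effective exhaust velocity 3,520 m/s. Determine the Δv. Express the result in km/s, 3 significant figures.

Δv ≈ 5.50 km/s

Stage wet mass = m₀ − payload = 46,500 − 3,720 = 42,780 kg.
Stage dry mass = ε × stage wet mass = 0.141 × 42,780 = 6,031.98 kg.
Burnout mass m_f = stage dry + payload = 6,031.98 + 3,720 = 9,751.98 kg.
From the ideal rocket equation, Δv = v_e · ln(46,500/9,751.98) = 3520.0 × ln(4.768) = 3520.0 × 1.5620 ≈ 5498 m/s.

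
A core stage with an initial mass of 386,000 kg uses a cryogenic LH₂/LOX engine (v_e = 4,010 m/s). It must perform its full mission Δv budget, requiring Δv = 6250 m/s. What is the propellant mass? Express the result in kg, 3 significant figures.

m₀/m_f = exp(Δv / v_e) = exp(6250 / 4010.0) = exp(1.5586) = 4.7522.
m_f = 386,000 / 4.7522 = 81,225.5 kg, so propellant = m₀ − m_f = 386,000 − 81,225.5 = 304,774.5 kg.

propellant mass ≈ 305000 kg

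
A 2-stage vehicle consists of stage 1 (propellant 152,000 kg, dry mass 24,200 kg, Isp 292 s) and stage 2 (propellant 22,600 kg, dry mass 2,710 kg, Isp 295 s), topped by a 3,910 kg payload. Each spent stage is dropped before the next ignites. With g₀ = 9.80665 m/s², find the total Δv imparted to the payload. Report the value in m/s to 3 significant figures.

Δv ≈ 8150 m/s

Ignition mass of stage 1 = 152,000+24,200 + 22,600+2,710 + 3,910 = 205,420 kg.
Stage 1: m₀ = 205,420 kg, m_f = 205,420 − 152,000 = 53,420 kg; Δv = 292×9.80665×ln(3.845) = 2863.5×1.3469 ≈ 3857 m/s.
Stage 2: m₀ = 29,220 kg, m_f = 29,220 − 22,600 = 6,620 kg; Δv = 295×9.80665×ln(4.414) = 2893.0×1.4848 ≈ 4295 m/s.
Total Δv = 3857 + 4295 = 8152 m/s.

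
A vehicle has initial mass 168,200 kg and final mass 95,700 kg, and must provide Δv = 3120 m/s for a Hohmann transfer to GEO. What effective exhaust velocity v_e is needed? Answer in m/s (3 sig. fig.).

ln(m₀/m_f) = ln(168200/95700) = ln(1.758) = 0.5639.
By the Tsiolkovsky rocket equation, v_e = Δv / ln(m₀/m_f) = 3120 / 0.5639 = 5532.5 m/s.

v_e ≈ 5530 m/s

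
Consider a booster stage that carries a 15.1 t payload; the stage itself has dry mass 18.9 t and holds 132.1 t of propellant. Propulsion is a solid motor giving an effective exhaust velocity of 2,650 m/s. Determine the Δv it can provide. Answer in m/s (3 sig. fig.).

Δv ≈ 4200 m/s

m₀ = payload + dry + propellant = 15.1 + 18.9 + 132.1 = 166.1 t.
m_f = payload + dry = 15.1 + 18.9 = 34 t.
Δv = v_e · ln(m₀/m_f) = 2650.0 × ln(4.885) = 2650.0 × 1.5862 ≈ 4203.5 m/s.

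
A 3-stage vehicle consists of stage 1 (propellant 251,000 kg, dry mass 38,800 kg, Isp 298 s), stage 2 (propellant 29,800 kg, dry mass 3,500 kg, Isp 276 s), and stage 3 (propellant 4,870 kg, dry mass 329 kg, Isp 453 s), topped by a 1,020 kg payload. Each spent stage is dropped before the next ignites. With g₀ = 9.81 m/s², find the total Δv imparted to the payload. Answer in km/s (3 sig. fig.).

Δv ≈ 14.8 km/s

Ignition mass of stage 1 = 251,000+38,800 + 29,800+3,500 + 4,870+329 + 1,020 = 329,319 kg.
Stage 1: m₀ = 329,319 kg, m_f = 329,319 − 251,000 = 78,319 kg; Δv = 298×9.81×ln(4.205) = 2923.4×1.4362 ≈ 4199 m/s.
Stage 2: m₀ = 39,519 kg, m_f = 39,519 − 29,800 = 9,719 kg; Δv = 276×9.81×ln(4.066) = 2707.6×1.4027 ≈ 3798 m/s.
Stage 3: m₀ = 6,219 kg, m_f = 6,219 − 4,870 = 1,349 kg; Δv = 453×9.81×ln(4.61) = 4443.9×1.5282 ≈ 6791 m/s.
Total Δv = 4199 + 3798 + 6791 = 14788 m/s.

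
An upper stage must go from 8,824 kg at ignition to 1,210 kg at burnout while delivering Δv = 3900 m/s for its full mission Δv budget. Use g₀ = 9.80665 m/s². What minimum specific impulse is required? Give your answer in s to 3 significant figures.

Isp ≈ 200 s

ln(m₀/m_f) = ln(8824/1210) = ln(7.293) = 1.9869.
v_e = Δv / ln(m₀/m_f) = 3900 / 1.9869 = 1962.9 m/s.
Isp = v_e / g₀ = 1962.9 / 9.80665 = 200.2 s.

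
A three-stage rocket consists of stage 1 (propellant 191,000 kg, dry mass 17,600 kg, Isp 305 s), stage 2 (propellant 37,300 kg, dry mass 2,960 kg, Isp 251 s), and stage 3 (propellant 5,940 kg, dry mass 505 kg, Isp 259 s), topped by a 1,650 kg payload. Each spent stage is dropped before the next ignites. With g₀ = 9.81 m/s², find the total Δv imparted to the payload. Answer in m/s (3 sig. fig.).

Δv ≈ 11100 m/s

Ignition mass of stage 1 = 191,000+17,600 + 37,300+2,960 + 5,940+505 + 1,650 = 256,955 kg.
Stage 1: m₀ = 256,955 kg, m_f = 256,955 − 191,000 = 65,955 kg; Δv = 305×9.81×ln(3.896) = 2992.1×1.3599 ≈ 4069 m/s.
Stage 2: m₀ = 48,355 kg, m_f = 48,355 − 37,300 = 11,055 kg; Δv = 251×9.81×ln(4.374) = 2462.3×1.4757 ≈ 3634 m/s.
Stage 3: m₀ = 8,095 kg, m_f = 8,095 − 5,940 = 2,155 kg; Δv = 259×9.81×ln(3.756) = 2540.8×1.3235 ≈ 3363 m/s.
Total Δv = 4069 + 3634 + 3363 = 11066 m/s.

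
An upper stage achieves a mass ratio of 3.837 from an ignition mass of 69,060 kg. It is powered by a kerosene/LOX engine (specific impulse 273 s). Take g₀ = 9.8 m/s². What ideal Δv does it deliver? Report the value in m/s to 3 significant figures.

v_e = Isp · g₀ = 273 × 9.8 = 2675.4 m/s.
By the Tsiolkovsky rocket equation, Δv = v_e · ln(3.837) = 2675.4 × 1.3447 ≈ 3597.6 m/s.

Δv ≈ 3600 m/s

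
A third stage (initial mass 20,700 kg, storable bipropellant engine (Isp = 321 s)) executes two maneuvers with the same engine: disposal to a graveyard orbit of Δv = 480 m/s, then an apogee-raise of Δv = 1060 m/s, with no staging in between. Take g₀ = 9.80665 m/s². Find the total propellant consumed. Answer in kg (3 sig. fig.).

v_e = Isp · g₀ = 321 × 9.80665 = 3147.9 m/s.
After the first burn: m = 20700 × exp(−480/3147.9) = 20700 × 0.85858 = 17,772.6 kg.
After the second burn: m = 17,772.6 × exp(−1060/3147.9) = 17,772.6 × 0.71410 = 12,691.4 kg.
Total propellant = m₀ − m_final = 20700 − 12,691.4 = 8,008.6 kg.

total propellant consumed ≈ 8010 kg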